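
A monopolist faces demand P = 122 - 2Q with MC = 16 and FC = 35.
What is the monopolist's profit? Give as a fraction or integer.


MR = MC: 122 - 4Q = 16
Q* = 53/2
P* = 122 - 2*53/2 = 69
Profit = (P* - MC)*Q* - FC
= (69 - 16)*53/2 - 35
= 53*53/2 - 35
= 2809/2 - 35 = 2739/2

2739/2


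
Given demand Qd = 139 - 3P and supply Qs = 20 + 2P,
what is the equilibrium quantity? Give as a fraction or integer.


First find equilibrium price:
139 - 3P = 20 + 2P
P* = 119/5 = 119/5
Then substitute into demand:
Q* = 139 - 3 * 119/5 = 338/5

338/5


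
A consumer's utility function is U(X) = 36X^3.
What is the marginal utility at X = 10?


MU = dU/dX = 36*3*X^(3-1)
MU = 108*X^2
At X = 10:
MU = 108 * 10^2
MU = 108 * 100 = 10800

10800


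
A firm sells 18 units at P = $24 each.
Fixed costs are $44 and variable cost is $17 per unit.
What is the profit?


Total Revenue = P * Q = 24 * 18 = $432
Total Cost = FC + VC*Q = 44 + 17*18 = $350
Profit = TR - TC = 432 - 350 = $82

$82


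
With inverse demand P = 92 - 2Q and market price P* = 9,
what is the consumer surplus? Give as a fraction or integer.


Maximum willingness to pay (at Q=0): P_max = 92
Quantity demanded at P* = 9:
Q* = (92 - 9)/2 = 83/2
CS = (1/2) * Q* * (P_max - P*)
CS = (1/2) * 83/2 * (92 - 9)
CS = (1/2) * 83/2 * 83 = 6889/4

6889/4


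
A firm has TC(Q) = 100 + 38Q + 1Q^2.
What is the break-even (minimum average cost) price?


AC(Q) = 100/Q + 38 + 1Q
To minimize: dAC/dQ = -100/Q^2 + 1 = 0
Q^2 = 100/1 = 100
Q* = 10
Min AC = 100/10 + 38 + 1*10
Min AC = 10 + 38 + 10 = 58

58


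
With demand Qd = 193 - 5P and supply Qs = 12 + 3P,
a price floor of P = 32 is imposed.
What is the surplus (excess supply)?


At P = 32:
Qd = 193 - 5*32 = 33
Qs = 12 + 3*32 = 108
Surplus = Qs - Qd = 108 - 33 = 75

75


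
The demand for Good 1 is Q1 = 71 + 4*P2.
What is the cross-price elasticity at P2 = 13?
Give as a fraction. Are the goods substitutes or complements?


dQ1/dP2 = 4
At P2 = 13: Q1 = 71 + 4*13 = 123
Exy = (dQ1/dP2)(P2/Q1) = 4 * 13 / 123 = 52/123
Since Exy > 0, the goods are substitutes.

52/123 (substitutes)


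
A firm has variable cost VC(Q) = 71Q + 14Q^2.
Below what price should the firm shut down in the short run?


AVC(Q) = VC(Q)/Q = 71 + 14Q
AVC is increasing in Q, so minimum AVC is at Q -> 0+.
Min AVC = 71
The firm should shut down if P < 71.

71


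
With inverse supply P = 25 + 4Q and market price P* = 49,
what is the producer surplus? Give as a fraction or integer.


Minimum supply price (at Q=0): P_min = 25
Quantity supplied at P* = 49:
Q* = (49 - 25)/4 = 6
PS = (1/2) * Q* * (P* - P_min)
PS = (1/2) * 6 * (49 - 25)
PS = (1/2) * 6 * 24 = 72

72


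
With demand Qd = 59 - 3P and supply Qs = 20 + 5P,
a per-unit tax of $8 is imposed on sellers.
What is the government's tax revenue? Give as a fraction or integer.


With tax on sellers, new supply: Qs' = 20 + 5(P - 8)
= 5P - 20
New equilibrium quantity:
Q_new = 235/8
Tax revenue = tax * Q_new = 8 * 235/8 = 235

235


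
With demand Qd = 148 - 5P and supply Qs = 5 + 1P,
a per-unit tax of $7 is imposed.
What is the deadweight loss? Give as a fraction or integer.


Pre-tax equilibrium quantity: Q* = 173/6
Post-tax equilibrium quantity: Q_tax = 23
Reduction in quantity: Q* - Q_tax = 35/6
DWL = (1/2) * tax * (Q* - Q_tax)
DWL = (1/2) * 7 * 35/6 = 245/12

245/12


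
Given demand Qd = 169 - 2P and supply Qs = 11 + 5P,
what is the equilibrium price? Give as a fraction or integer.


At equilibrium, Qd = Qs.
169 - 2P = 11 + 5P
169 - 11 = 2P + 5P
158 = 7P
P* = 158/7 = 158/7

158/7


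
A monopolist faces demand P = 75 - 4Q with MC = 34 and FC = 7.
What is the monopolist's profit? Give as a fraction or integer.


MR = MC: 75 - 8Q = 34
Q* = 41/8
P* = 75 - 4*41/8 = 109/2
Profit = (P* - MC)*Q* - FC
= (109/2 - 34)*41/8 - 7
= 41/2*41/8 - 7
= 1681/16 - 7 = 1569/16

1569/16


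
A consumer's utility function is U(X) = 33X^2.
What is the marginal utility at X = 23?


MU = dU/dX = 33*2*X^(2-1)
MU = 66*X^1
At X = 23:
MU = 66 * 23^1
MU = 66 * 23 = 1518

1518


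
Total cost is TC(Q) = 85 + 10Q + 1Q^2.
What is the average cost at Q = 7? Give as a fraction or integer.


TC(7) = 85 + 10*7 + 1*7^2
TC(7) = 85 + 70 + 49 = 204
AC = TC/Q = 204/7 = 204/7

204/7


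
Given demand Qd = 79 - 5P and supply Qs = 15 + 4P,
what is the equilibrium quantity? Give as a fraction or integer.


First find equilibrium price:
79 - 5P = 15 + 4P
P* = 64/9 = 64/9
Then substitute into demand:
Q* = 79 - 5 * 64/9 = 391/9

391/9


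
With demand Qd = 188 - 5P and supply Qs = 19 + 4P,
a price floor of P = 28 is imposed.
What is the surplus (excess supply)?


At P = 28:
Qd = 188 - 5*28 = 48
Qs = 19 + 4*28 = 131
Surplus = Qs - Qd = 131 - 48 = 83

83


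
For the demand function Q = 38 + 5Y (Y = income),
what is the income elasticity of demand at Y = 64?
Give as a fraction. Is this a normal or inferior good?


dQ/dY = 5
At Y = 64: Q = 38 + 5*64 = 358
Ey = (dQ/dY)(Y/Q) = 5 * 64 / 358 = 160/179
Since Ey > 0, this is a normal good.

160/179 (normal good)


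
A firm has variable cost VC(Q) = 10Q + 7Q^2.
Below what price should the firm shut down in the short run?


AVC(Q) = VC(Q)/Q = 10 + 7Q
AVC is increasing in Q, so minimum AVC is at Q -> 0+.
Min AVC = 10
The firm should shut down if P < 10.

10


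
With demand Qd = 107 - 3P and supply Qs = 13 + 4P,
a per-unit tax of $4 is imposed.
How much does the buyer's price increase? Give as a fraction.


With a per-unit tax, the buyer's price increase depends on relative slopes.
Supply slope: d = 4, Demand slope: b = 3
Buyer's price increase = d * tax / (b + d)
= 4 * 4 / (3 + 4)
= 16 / 7 = 16/7

16/7


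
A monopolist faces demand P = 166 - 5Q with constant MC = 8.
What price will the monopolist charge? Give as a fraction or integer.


MR = 166 - 10Q
Set MR = MC: 166 - 10Q = 8
Q* = 79/5
Substitute into demand:
P* = 166 - 5*79/5 = 87

87


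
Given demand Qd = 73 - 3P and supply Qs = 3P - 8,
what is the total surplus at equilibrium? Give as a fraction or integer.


Find equilibrium: 73 - 3P = 3P - 8
73 + 8 = 6P
P* = 81/6 = 27/2
Q* = 3*27/2 - 8 = 65/2
Inverse demand: P = 73/3 - Q/3, so P_max = 73/3
Inverse supply: P = 8/3 + Q/3, so P_min = 8/3
CS = (1/2) * 65/2 * (73/3 - 27/2) = 4225/24
PS = (1/2) * 65/2 * (27/2 - 8/3) = 4225/24
TS = CS + PS = 4225/24 + 4225/24 = 4225/12

4225/12


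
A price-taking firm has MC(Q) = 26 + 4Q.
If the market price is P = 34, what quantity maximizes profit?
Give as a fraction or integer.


In perfect competition, profit is maximized where P = MC.
34 = 26 + 4Q
8 = 4Q
Q* = 8/4 = 2

2


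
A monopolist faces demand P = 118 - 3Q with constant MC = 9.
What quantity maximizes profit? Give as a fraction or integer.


TR = P*Q = (118 - 3Q)Q = 118Q - 3Q^2
MR = dTR/dQ = 118 - 6Q
Set MR = MC:
118 - 6Q = 9
109 = 6Q
Q* = 109/6 = 109/6

109/6


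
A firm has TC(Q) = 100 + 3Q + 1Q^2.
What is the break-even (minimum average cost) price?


AC(Q) = 100/Q + 3 + 1Q
To minimize: dAC/dQ = -100/Q^2 + 1 = 0
Q^2 = 100/1 = 100
Q* = 10
Min AC = 100/10 + 3 + 1*10
Min AC = 10 + 3 + 10 = 23

23


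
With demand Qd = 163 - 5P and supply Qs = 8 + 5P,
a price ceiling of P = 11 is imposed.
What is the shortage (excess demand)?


At P = 11:
Qd = 163 - 5*11 = 108
Qs = 8 + 5*11 = 63
Shortage = Qd - Qs = 108 - 63 = 45

45


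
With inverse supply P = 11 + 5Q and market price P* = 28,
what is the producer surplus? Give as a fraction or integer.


Minimum supply price (at Q=0): P_min = 11
Quantity supplied at P* = 28:
Q* = (28 - 11)/5 = 17/5
PS = (1/2) * Q* * (P* - P_min)
PS = (1/2) * 17/5 * (28 - 11)
PS = (1/2) * 17/5 * 17 = 289/10

289/10


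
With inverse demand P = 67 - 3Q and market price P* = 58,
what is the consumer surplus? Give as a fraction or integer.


Maximum willingness to pay (at Q=0): P_max = 67
Quantity demanded at P* = 58:
Q* = (67 - 58)/3 = 3
CS = (1/2) * Q* * (P_max - P*)
CS = (1/2) * 3 * (67 - 58)
CS = (1/2) * 3 * 9 = 27/2

27/2


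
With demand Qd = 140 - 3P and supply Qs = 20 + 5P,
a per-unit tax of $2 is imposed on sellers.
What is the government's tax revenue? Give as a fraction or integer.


With tax on sellers, new supply: Qs' = 20 + 5(P - 2)
= 10 + 5P
New equilibrium quantity:
Q_new = 365/4
Tax revenue = tax * Q_new = 2 * 365/4 = 365/2

365/2


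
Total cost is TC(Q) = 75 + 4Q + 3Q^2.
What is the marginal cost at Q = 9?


MC = dTC/dQ = 4 + 2*3*Q
At Q = 9:
MC = 4 + 6*9
MC = 4 + 54 = 58

58


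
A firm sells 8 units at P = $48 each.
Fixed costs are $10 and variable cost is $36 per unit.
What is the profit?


Total Revenue = P * Q = 48 * 8 = $384
Total Cost = FC + VC*Q = 10 + 36*8 = $298
Profit = TR - TC = 384 - 298 = $86

$86


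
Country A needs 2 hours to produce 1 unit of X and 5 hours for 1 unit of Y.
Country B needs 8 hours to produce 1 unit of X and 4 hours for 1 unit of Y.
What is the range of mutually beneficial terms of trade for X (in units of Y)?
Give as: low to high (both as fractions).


Opportunity cost of X for Country A = hours_X / hours_Y = 2/5 = 2/5 units of Y
Opportunity cost of X for Country B = hours_X / hours_Y = 8/4 = 2 units of Y
Terms of trade must be between the two opportunity costs.
Range: 2/5 to 2

2/5 to 2


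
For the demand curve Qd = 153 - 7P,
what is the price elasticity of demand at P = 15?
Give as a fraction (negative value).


dQ/dP = -7
At P = 15: Q = 153 - 7*15 = 48
E = (dQ/dP)(P/Q) = (-7)(15/48) = -35/16

-35/16


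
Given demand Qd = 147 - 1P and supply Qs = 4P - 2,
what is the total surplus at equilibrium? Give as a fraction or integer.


Find equilibrium: 147 - 1P = 4P - 2
147 + 2 = 5P
P* = 149/5 = 149/5
Q* = 4*149/5 - 2 = 586/5
Inverse demand: P = 147 - Q/1, so P_max = 147
Inverse supply: P = 1/2 + Q/4, so P_min = 1/2
CS = (1/2) * 586/5 * (147 - 149/5) = 171698/25
PS = (1/2) * 586/5 * (149/5 - 1/2) = 85849/50
TS = CS + PS = 171698/25 + 85849/50 = 85849/10

85849/10


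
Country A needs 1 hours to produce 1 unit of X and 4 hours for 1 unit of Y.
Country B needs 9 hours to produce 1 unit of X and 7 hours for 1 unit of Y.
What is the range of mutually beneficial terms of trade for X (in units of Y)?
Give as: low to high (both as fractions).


Opportunity cost of X for Country A = hours_X / hours_Y = 1/4 = 1/4 units of Y
Opportunity cost of X for Country B = hours_X / hours_Y = 9/7 = 9/7 units of Y
Terms of trade must be between the two opportunity costs.
Range: 1/4 to 9/7

1/4 to 9/7


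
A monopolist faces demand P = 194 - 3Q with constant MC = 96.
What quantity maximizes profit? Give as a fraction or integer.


TR = P*Q = (194 - 3Q)Q = 194Q - 3Q^2
MR = dTR/dQ = 194 - 6Q
Set MR = MC:
194 - 6Q = 96
98 = 6Q
Q* = 98/6 = 49/3

49/3


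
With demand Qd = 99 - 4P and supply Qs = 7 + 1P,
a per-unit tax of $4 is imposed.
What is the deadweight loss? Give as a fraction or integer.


Pre-tax equilibrium quantity: Q* = 127/5
Post-tax equilibrium quantity: Q_tax = 111/5
Reduction in quantity: Q* - Q_tax = 16/5
DWL = (1/2) * tax * (Q* - Q_tax)
DWL = (1/2) * 4 * 16/5 = 32/5

32/5


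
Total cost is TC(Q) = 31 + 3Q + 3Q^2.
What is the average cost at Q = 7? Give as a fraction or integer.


TC(7) = 31 + 3*7 + 3*7^2
TC(7) = 31 + 21 + 147 = 199
AC = TC/Q = 199/7 = 199/7

199/7


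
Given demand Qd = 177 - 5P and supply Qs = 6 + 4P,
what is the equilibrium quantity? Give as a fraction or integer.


First find equilibrium price:
177 - 5P = 6 + 4P
P* = 171/9 = 19
Then substitute into demand:
Q* = 177 - 5 * 19 = 82

82


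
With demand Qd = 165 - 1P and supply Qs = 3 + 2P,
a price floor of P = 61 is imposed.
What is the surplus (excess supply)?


At P = 61:
Qd = 165 - 1*61 = 104
Qs = 3 + 2*61 = 125
Surplus = Qs - Qd = 125 - 104 = 21

21


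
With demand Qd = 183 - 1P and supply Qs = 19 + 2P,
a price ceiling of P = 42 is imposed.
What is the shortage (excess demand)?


At P = 42:
Qd = 183 - 1*42 = 141
Qs = 19 + 2*42 = 103
Shortage = Qd - Qs = 141 - 103 = 38

38


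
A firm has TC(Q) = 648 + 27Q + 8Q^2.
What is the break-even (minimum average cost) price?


AC(Q) = 648/Q + 27 + 8Q
To minimize: dAC/dQ = -648/Q^2 + 8 = 0
Q^2 = 648/8 = 81
Q* = 9
Min AC = 648/9 + 27 + 8*9
Min AC = 72 + 27 + 72 = 171

171


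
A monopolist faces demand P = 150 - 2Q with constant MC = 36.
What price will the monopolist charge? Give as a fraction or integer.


MR = 150 - 4Q
Set MR = MC: 150 - 4Q = 36
Q* = 57/2
Substitute into demand:
P* = 150 - 2*57/2 = 93

93


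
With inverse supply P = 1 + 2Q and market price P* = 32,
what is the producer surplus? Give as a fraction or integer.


Minimum supply price (at Q=0): P_min = 1
Quantity supplied at P* = 32:
Q* = (32 - 1)/2 = 31/2
PS = (1/2) * Q* * (P* - P_min)
PS = (1/2) * 31/2 * (32 - 1)
PS = (1/2) * 31/2 * 31 = 961/4

961/4


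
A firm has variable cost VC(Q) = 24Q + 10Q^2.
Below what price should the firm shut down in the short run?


AVC(Q) = VC(Q)/Q = 24 + 10Q
AVC is increasing in Q, so minimum AVC is at Q -> 0+.
Min AVC = 24
The firm should shut down if P < 24.

24


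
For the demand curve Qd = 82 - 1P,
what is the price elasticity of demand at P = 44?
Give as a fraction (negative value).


dQ/dP = -1
At P = 44: Q = 82 - 1*44 = 38
E = (dQ/dP)(P/Q) = (-1)(44/38) = -22/19

-22/19


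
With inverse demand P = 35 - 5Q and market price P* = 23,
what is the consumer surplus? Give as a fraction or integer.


Maximum willingness to pay (at Q=0): P_max = 35
Quantity demanded at P* = 23:
Q* = (35 - 23)/5 = 12/5
CS = (1/2) * Q* * (P_max - P*)
CS = (1/2) * 12/5 * (35 - 23)
CS = (1/2) * 12/5 * 12 = 72/5

72/5


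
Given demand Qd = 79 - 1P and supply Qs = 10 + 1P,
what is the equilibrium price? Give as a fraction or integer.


At equilibrium, Qd = Qs.
79 - 1P = 10 + 1P
79 - 10 = 1P + 1P
69 = 2P
P* = 69/2 = 69/2

69/2


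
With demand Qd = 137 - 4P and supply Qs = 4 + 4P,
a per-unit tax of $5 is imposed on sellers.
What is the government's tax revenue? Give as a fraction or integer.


With tax on sellers, new supply: Qs' = 4 + 4(P - 5)
= 4P - 16
New equilibrium quantity:
Q_new = 121/2
Tax revenue = tax * Q_new = 5 * 121/2 = 605/2

605/2


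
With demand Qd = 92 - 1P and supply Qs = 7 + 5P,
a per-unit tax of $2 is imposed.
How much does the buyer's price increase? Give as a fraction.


With a per-unit tax, the buyer's price increase depends on relative slopes.
Supply slope: d = 5, Demand slope: b = 1
Buyer's price increase = d * tax / (b + d)
= 5 * 2 / (1 + 5)
= 10 / 6 = 5/3

5/3


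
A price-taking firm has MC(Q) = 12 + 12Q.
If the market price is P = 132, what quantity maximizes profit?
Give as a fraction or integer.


In perfect competition, profit is maximized where P = MC.
132 = 12 + 12Q
120 = 12Q
Q* = 120/12 = 10

10


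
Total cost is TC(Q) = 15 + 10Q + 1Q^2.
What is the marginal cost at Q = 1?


MC = dTC/dQ = 10 + 2*1*Q
At Q = 1:
MC = 10 + 2*1
MC = 10 + 2 = 12

12


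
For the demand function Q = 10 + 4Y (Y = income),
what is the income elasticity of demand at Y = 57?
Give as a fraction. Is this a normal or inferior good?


dQ/dY = 4
At Y = 57: Q = 10 + 4*57 = 238
Ey = (dQ/dY)(Y/Q) = 4 * 57 / 238 = 114/119
Since Ey > 0, this is a normal good.

114/119 (normal good)


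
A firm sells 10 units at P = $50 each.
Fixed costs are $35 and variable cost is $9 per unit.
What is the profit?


Total Revenue = P * Q = 50 * 10 = $500
Total Cost = FC + VC*Q = 35 + 9*10 = $125
Profit = TR - TC = 500 - 125 = $375

$375


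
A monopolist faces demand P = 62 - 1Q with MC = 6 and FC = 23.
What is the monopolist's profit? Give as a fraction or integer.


MR = MC: 62 - 2Q = 6
Q* = 28
P* = 62 - 1*28 = 34
Profit = (P* - MC)*Q* - FC
= (34 - 6)*28 - 23
= 28*28 - 23
= 784 - 23 = 761

761


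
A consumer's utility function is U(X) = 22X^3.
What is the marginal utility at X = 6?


MU = dU/dX = 22*3*X^(3-1)
MU = 66*X^2
At X = 6:
MU = 66 * 6^2
MU = 66 * 36 = 2376

2376


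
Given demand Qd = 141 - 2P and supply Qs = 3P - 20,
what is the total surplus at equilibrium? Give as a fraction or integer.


Find equilibrium: 141 - 2P = 3P - 20
141 + 20 = 5P
P* = 161/5 = 161/5
Q* = 3*161/5 - 20 = 383/5
Inverse demand: P = 141/2 - Q/2, so P_max = 141/2
Inverse supply: P = 20/3 + Q/3, so P_min = 20/3
CS = (1/2) * 383/5 * (141/2 - 161/5) = 146689/100
PS = (1/2) * 383/5 * (161/5 - 20/3) = 146689/150
TS = CS + PS = 146689/100 + 146689/150 = 146689/60

146689/60


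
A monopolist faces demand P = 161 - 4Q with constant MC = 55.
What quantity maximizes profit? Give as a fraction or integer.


TR = P*Q = (161 - 4Q)Q = 161Q - 4Q^2
MR = dTR/dQ = 161 - 8Q
Set MR = MC:
161 - 8Q = 55
106 = 8Q
Q* = 106/8 = 53/4

53/4


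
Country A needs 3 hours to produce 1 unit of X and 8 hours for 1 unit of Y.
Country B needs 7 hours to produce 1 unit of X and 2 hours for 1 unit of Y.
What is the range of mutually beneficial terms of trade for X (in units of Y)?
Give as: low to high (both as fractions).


Opportunity cost of X for Country A = hours_X / hours_Y = 3/8 = 3/8 units of Y
Opportunity cost of X for Country B = hours_X / hours_Y = 7/2 = 7/2 units of Y
Terms of trade must be between the two opportunity costs.
Range: 3/8 to 7/2

3/8 to 7/2


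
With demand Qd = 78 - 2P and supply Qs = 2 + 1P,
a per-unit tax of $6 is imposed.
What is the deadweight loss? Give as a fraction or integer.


Pre-tax equilibrium quantity: Q* = 82/3
Post-tax equilibrium quantity: Q_tax = 70/3
Reduction in quantity: Q* - Q_tax = 4
DWL = (1/2) * tax * (Q* - Q_tax)
DWL = (1/2) * 6 * 4 = 12

12


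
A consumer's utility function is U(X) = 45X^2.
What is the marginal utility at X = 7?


MU = dU/dX = 45*2*X^(2-1)
MU = 90*X^1
At X = 7:
MU = 90 * 7^1
MU = 90 * 7 = 630

630


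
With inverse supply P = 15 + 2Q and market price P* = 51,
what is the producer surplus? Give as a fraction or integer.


Minimum supply price (at Q=0): P_min = 15
Quantity supplied at P* = 51:
Q* = (51 - 15)/2 = 18
PS = (1/2) * Q* * (P* - P_min)
PS = (1/2) * 18 * (51 - 15)
PS = (1/2) * 18 * 36 = 324

324


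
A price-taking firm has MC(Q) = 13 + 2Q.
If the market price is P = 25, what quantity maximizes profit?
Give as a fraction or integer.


In perfect competition, profit is maximized where P = MC.
25 = 13 + 2Q
12 = 2Q
Q* = 12/2 = 6

6


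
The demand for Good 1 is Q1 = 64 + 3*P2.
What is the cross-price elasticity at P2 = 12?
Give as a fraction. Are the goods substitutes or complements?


dQ1/dP2 = 3
At P2 = 12: Q1 = 64 + 3*12 = 100
Exy = (dQ1/dP2)(P2/Q1) = 3 * 12 / 100 = 9/25
Since Exy > 0, the goods are substitutes.

9/25 (substitutes)


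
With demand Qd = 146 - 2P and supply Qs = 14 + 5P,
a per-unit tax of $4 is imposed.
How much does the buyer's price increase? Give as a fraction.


With a per-unit tax, the buyer's price increase depends on relative slopes.
Supply slope: d = 5, Demand slope: b = 2
Buyer's price increase = d * tax / (b + d)
= 5 * 4 / (2 + 5)
= 20 / 7 = 20/7

20/7


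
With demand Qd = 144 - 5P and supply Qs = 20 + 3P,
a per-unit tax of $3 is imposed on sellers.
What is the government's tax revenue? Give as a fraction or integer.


With tax on sellers, new supply: Qs' = 20 + 3(P - 3)
= 11 + 3P
New equilibrium quantity:
Q_new = 487/8
Tax revenue = tax * Q_new = 3 * 487/8 = 1461/8

1461/8


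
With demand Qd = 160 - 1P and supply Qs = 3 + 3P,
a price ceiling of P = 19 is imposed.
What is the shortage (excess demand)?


At P = 19:
Qd = 160 - 1*19 = 141
Qs = 3 + 3*19 = 60
Shortage = Qd - Qs = 141 - 60 = 81

81


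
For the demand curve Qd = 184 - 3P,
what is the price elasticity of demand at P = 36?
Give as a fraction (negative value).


dQ/dP = -3
At P = 36: Q = 184 - 3*36 = 76
E = (dQ/dP)(P/Q) = (-3)(36/76) = -27/19

-27/19


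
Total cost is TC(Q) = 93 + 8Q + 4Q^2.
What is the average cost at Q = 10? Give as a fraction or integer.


TC(10) = 93 + 8*10 + 4*10^2
TC(10) = 93 + 80 + 400 = 573
AC = TC/Q = 573/10 = 573/10

573/10


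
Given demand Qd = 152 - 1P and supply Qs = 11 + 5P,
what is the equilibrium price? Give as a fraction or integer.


At equilibrium, Qd = Qs.
152 - 1P = 11 + 5P
152 - 11 = 1P + 5P
141 = 6P
P* = 141/6 = 47/2

47/2


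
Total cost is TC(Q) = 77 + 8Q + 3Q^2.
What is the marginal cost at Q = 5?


MC = dTC/dQ = 8 + 2*3*Q
At Q = 5:
MC = 8 + 6*5
MC = 8 + 30 = 38

38


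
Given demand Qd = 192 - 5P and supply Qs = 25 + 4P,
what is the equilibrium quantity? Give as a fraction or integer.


First find equilibrium price:
192 - 5P = 25 + 4P
P* = 167/9 = 167/9
Then substitute into demand:
Q* = 192 - 5 * 167/9 = 893/9

893/9


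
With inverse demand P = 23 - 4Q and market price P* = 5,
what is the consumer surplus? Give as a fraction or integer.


Maximum willingness to pay (at Q=0): P_max = 23
Quantity demanded at P* = 5:
Q* = (23 - 5)/4 = 9/2
CS = (1/2) * Q* * (P_max - P*)
CS = (1/2) * 9/2 * (23 - 5)
CS = (1/2) * 9/2 * 18 = 81/2

81/2


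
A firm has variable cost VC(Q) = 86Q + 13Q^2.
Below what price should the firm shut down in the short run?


AVC(Q) = VC(Q)/Q = 86 + 13Q
AVC is increasing in Q, so minimum AVC is at Q -> 0+.
Min AVC = 86
The firm should shut down if P < 86.

86


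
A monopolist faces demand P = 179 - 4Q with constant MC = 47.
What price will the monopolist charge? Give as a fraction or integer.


MR = 179 - 8Q
Set MR = MC: 179 - 8Q = 47
Q* = 33/2
Substitute into demand:
P* = 179 - 4*33/2 = 113

113


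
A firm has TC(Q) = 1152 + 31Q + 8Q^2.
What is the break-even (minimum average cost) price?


AC(Q) = 1152/Q + 31 + 8Q
To minimize: dAC/dQ = -1152/Q^2 + 8 = 0
Q^2 = 1152/8 = 144
Q* = 12
Min AC = 1152/12 + 31 + 8*12
Min AC = 96 + 31 + 96 = 223

223


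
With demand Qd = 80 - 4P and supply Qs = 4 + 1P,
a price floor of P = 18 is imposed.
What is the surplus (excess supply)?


At P = 18:
Qd = 80 - 4*18 = 8
Qs = 4 + 1*18 = 22
Surplus = Qs - Qd = 22 - 8 = 14

14


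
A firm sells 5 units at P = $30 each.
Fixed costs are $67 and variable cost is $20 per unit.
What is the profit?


Total Revenue = P * Q = 30 * 5 = $150
Total Cost = FC + VC*Q = 67 + 20*5 = $167
Profit = TR - TC = 150 - 167 = $-17

$-17


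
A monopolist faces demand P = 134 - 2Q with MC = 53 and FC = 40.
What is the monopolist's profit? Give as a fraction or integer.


MR = MC: 134 - 4Q = 53
Q* = 81/4
P* = 134 - 2*81/4 = 187/2
Profit = (P* - MC)*Q* - FC
= (187/2 - 53)*81/4 - 40
= 81/2*81/4 - 40
= 6561/8 - 40 = 6241/8

6241/8


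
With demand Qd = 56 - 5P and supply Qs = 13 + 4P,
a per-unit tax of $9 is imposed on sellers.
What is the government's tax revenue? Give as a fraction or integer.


With tax on sellers, new supply: Qs' = 13 + 4(P - 9)
= 4P - 23
New equilibrium quantity:
Q_new = 109/9
Tax revenue = tax * Q_new = 9 * 109/9 = 109

109


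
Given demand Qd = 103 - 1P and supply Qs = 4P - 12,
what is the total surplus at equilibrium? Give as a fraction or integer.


Find equilibrium: 103 - 1P = 4P - 12
103 + 12 = 5P
P* = 115/5 = 23
Q* = 4*23 - 12 = 80
Inverse demand: P = 103 - Q/1, so P_max = 103
Inverse supply: P = 3 + Q/4, so P_min = 3
CS = (1/2) * 80 * (103 - 23) = 3200
PS = (1/2) * 80 * (23 - 3) = 800
TS = CS + PS = 3200 + 800 = 4000

4000


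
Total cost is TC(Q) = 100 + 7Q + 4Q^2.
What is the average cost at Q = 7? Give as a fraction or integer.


TC(7) = 100 + 7*7 + 4*7^2
TC(7) = 100 + 49 + 196 = 345
AC = TC/Q = 345/7 = 345/7

345/7


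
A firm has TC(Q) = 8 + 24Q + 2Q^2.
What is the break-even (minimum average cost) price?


AC(Q) = 8/Q + 24 + 2Q
To minimize: dAC/dQ = -8/Q^2 + 2 = 0
Q^2 = 8/2 = 4
Q* = 2
Min AC = 8/2 + 24 + 2*2
Min AC = 4 + 24 + 4 = 32

32


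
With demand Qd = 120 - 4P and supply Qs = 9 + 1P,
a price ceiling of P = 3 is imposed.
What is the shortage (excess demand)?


At P = 3:
Qd = 120 - 4*3 = 108
Qs = 9 + 1*3 = 12
Shortage = Qd - Qs = 108 - 12 = 96

96


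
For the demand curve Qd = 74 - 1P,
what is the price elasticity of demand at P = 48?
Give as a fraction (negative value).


dQ/dP = -1
At P = 48: Q = 74 - 1*48 = 26
E = (dQ/dP)(P/Q) = (-1)(48/26) = -24/13

-24/13


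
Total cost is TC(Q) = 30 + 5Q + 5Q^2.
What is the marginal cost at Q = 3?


MC = dTC/dQ = 5 + 2*5*Q
At Q = 3:
MC = 5 + 10*3
MC = 5 + 30 = 35

35


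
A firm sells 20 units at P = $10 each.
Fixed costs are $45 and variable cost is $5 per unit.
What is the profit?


Total Revenue = P * Q = 10 * 20 = $200
Total Cost = FC + VC*Q = 45 + 5*20 = $145
Profit = TR - TC = 200 - 145 = $55

$55


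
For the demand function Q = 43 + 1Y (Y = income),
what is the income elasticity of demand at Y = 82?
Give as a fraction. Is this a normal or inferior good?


dQ/dY = 1
At Y = 82: Q = 43 + 1*82 = 125
Ey = (dQ/dY)(Y/Q) = 1 * 82 / 125 = 82/125
Since Ey > 0, this is a normal good.

82/125 (normal good)


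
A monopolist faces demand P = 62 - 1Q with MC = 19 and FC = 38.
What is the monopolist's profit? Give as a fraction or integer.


MR = MC: 62 - 2Q = 19
Q* = 43/2
P* = 62 - 1*43/2 = 81/2
Profit = (P* - MC)*Q* - FC
= (81/2 - 19)*43/2 - 38
= 43/2*43/2 - 38
= 1849/4 - 38 = 1697/4

1697/4


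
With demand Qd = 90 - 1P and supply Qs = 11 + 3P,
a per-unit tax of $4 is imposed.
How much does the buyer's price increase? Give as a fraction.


With a per-unit tax, the buyer's price increase depends on relative slopes.
Supply slope: d = 3, Demand slope: b = 1
Buyer's price increase = d * tax / (b + d)
= 3 * 4 / (1 + 3)
= 12 / 4 = 3

3


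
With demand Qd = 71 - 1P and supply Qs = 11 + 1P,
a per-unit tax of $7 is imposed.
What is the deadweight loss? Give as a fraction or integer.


Pre-tax equilibrium quantity: Q* = 41
Post-tax equilibrium quantity: Q_tax = 75/2
Reduction in quantity: Q* - Q_tax = 7/2
DWL = (1/2) * tax * (Q* - Q_tax)
DWL = (1/2) * 7 * 7/2 = 49/4

49/4


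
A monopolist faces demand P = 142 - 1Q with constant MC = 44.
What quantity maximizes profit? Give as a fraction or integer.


TR = P*Q = (142 - 1Q)Q = 142Q - 1Q^2
MR = dTR/dQ = 142 - 2Q
Set MR = MC:
142 - 2Q = 44
98 = 2Q
Q* = 98/2 = 49

49


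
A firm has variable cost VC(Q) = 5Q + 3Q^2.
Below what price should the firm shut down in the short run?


AVC(Q) = VC(Q)/Q = 5 + 3Q
AVC is increasing in Q, so minimum AVC is at Q -> 0+.
Min AVC = 5
The firm should shut down if P < 5.

5


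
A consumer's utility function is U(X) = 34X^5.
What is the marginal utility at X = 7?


MU = dU/dX = 34*5*X^(5-1)
MU = 170*X^4
At X = 7:
MU = 170 * 7^4
MU = 170 * 2401 = 408170

408170


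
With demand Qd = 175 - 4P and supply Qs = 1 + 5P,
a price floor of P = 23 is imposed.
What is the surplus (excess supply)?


At P = 23:
Qd = 175 - 4*23 = 83
Qs = 1 + 5*23 = 116
Surplus = Qs - Qd = 116 - 83 = 33

33


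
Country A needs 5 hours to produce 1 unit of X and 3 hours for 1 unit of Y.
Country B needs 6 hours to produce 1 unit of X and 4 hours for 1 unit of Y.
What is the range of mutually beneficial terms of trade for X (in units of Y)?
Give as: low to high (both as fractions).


Opportunity cost of X for Country A = hours_X / hours_Y = 5/3 = 5/3 units of Y
Opportunity cost of X for Country B = hours_X / hours_Y = 6/4 = 3/2 units of Y
Terms of trade must be between the two opportunity costs.
Range: 3/2 to 5/3

3/2 to 5/3


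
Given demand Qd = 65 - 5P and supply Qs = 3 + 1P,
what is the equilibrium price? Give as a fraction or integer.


At equilibrium, Qd = Qs.
65 - 5P = 3 + 1P
65 - 3 = 5P + 1P
62 = 6P
P* = 62/6 = 31/3

31/3


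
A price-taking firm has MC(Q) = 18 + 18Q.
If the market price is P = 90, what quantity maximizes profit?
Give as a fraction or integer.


In perfect competition, profit is maximized where P = MC.
90 = 18 + 18Q
72 = 18Q
Q* = 72/18 = 4

4


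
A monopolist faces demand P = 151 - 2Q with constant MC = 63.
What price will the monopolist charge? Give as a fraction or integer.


MR = 151 - 4Q
Set MR = MC: 151 - 4Q = 63
Q* = 22
Substitute into demand:
P* = 151 - 2*22 = 107

107


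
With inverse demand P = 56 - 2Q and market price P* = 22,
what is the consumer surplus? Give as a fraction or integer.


Maximum willingness to pay (at Q=0): P_max = 56
Quantity demanded at P* = 22:
Q* = (56 - 22)/2 = 17
CS = (1/2) * Q* * (P_max - P*)
CS = (1/2) * 17 * (56 - 22)
CS = (1/2) * 17 * 34 = 289

289


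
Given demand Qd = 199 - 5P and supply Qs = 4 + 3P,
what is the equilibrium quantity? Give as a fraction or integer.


First find equilibrium price:
199 - 5P = 4 + 3P
P* = 195/8 = 195/8
Then substitute into demand:
Q* = 199 - 5 * 195/8 = 617/8

617/8


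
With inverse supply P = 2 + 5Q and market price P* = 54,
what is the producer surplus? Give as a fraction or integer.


Minimum supply price (at Q=0): P_min = 2
Quantity supplied at P* = 54:
Q* = (54 - 2)/5 = 52/5
PS = (1/2) * Q* * (P* - P_min)
PS = (1/2) * 52/5 * (54 - 2)
PS = (1/2) * 52/5 * 52 = 1352/5

1352/5


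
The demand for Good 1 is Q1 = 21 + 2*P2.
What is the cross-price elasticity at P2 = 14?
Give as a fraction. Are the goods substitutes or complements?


dQ1/dP2 = 2
At P2 = 14: Q1 = 21 + 2*14 = 49
Exy = (dQ1/dP2)(P2/Q1) = 2 * 14 / 49 = 4/7
Since Exy > 0, the goods are substitutes.

4/7 (substitutes)


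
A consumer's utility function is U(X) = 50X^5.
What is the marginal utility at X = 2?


MU = dU/dX = 50*5*X^(5-1)
MU = 250*X^4
At X = 2:
MU = 250 * 2^4
MU = 250 * 16 = 4000

4000


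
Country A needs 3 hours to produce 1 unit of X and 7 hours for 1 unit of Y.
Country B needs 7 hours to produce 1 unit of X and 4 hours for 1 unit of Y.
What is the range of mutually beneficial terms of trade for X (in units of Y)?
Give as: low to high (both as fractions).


Opportunity cost of X for Country A = hours_X / hours_Y = 3/7 = 3/7 units of Y
Opportunity cost of X for Country B = hours_X / hours_Y = 7/4 = 7/4 units of Y
Terms of trade must be between the two opportunity costs.
Range: 3/7 to 7/4

3/7 to 7/4


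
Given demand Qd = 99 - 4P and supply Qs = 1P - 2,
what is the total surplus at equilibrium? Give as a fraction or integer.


Find equilibrium: 99 - 4P = 1P - 2
99 + 2 = 5P
P* = 101/5 = 101/5
Q* = 1*101/5 - 2 = 91/5
Inverse demand: P = 99/4 - Q/4, so P_max = 99/4
Inverse supply: P = 2 + Q/1, so P_min = 2
CS = (1/2) * 91/5 * (99/4 - 101/5) = 8281/200
PS = (1/2) * 91/5 * (101/5 - 2) = 8281/50
TS = CS + PS = 8281/200 + 8281/50 = 8281/40

8281/40


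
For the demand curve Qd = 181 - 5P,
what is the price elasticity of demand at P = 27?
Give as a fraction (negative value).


dQ/dP = -5
At P = 27: Q = 181 - 5*27 = 46
E = (dQ/dP)(P/Q) = (-5)(27/46) = -135/46

-135/46


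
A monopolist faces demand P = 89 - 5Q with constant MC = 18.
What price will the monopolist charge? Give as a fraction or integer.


MR = 89 - 10Q
Set MR = MC: 89 - 10Q = 18
Q* = 71/10
Substitute into demand:
P* = 89 - 5*71/10 = 107/2

107/2


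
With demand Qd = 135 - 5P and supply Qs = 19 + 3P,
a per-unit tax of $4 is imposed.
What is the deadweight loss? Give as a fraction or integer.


Pre-tax equilibrium quantity: Q* = 125/2
Post-tax equilibrium quantity: Q_tax = 55
Reduction in quantity: Q* - Q_tax = 15/2
DWL = (1/2) * tax * (Q* - Q_tax)
DWL = (1/2) * 4 * 15/2 = 15

15


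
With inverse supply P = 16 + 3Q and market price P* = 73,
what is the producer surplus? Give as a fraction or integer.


Minimum supply price (at Q=0): P_min = 16
Quantity supplied at P* = 73:
Q* = (73 - 16)/3 = 19
PS = (1/2) * Q* * (P* - P_min)
PS = (1/2) * 19 * (73 - 16)
PS = (1/2) * 19 * 57 = 1083/2

1083/2


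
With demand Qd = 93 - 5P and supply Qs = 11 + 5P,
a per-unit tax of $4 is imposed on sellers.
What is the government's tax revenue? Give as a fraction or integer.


With tax on sellers, new supply: Qs' = 11 + 5(P - 4)
= 5P - 9
New equilibrium quantity:
Q_new = 42
Tax revenue = tax * Q_new = 4 * 42 = 168

168


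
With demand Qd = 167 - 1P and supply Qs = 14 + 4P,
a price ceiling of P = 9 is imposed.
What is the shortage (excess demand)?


At P = 9:
Qd = 167 - 1*9 = 158
Qs = 14 + 4*9 = 50
Shortage = Qd - Qs = 158 - 50 = 108

108


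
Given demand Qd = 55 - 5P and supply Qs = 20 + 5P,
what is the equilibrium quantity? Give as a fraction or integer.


First find equilibrium price:
55 - 5P = 20 + 5P
P* = 35/10 = 7/2
Then substitute into demand:
Q* = 55 - 5 * 7/2 = 75/2

75/2


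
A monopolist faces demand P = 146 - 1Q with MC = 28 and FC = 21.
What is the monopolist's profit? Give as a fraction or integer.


MR = MC: 146 - 2Q = 28
Q* = 59
P* = 146 - 1*59 = 87
Profit = (P* - MC)*Q* - FC
= (87 - 28)*59 - 21
= 59*59 - 21
= 3481 - 21 = 3460

3460


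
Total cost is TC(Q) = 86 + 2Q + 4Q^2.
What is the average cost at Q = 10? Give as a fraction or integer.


TC(10) = 86 + 2*10 + 4*10^2
TC(10) = 86 + 20 + 400 = 506
AC = TC/Q = 506/10 = 253/5

253/5


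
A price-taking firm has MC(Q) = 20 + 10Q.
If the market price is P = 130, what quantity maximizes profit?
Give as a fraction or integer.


In perfect competition, profit is maximized where P = MC.
130 = 20 + 10Q
110 = 10Q
Q* = 110/10 = 11

11


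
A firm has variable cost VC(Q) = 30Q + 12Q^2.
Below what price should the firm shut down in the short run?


AVC(Q) = VC(Q)/Q = 30 + 12Q
AVC is increasing in Q, so minimum AVC is at Q -> 0+.
Min AVC = 30
The firm should shut down if P < 30.

30


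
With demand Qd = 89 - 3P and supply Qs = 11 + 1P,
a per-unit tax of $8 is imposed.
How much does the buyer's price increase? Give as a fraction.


With a per-unit tax, the buyer's price increase depends on relative slopes.
Supply slope: d = 1, Demand slope: b = 3
Buyer's price increase = d * tax / (b + d)
= 1 * 8 / (3 + 1)
= 8 / 4 = 2

2


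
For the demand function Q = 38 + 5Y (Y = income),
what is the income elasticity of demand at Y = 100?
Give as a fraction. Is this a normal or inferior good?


dQ/dY = 5
At Y = 100: Q = 38 + 5*100 = 538
Ey = (dQ/dY)(Y/Q) = 5 * 100 / 538 = 250/269
Since Ey > 0, this is a normal good.

250/269 (normal good)


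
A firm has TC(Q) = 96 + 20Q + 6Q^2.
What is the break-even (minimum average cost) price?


AC(Q) = 96/Q + 20 + 6Q
To minimize: dAC/dQ = -96/Q^2 + 6 = 0
Q^2 = 96/6 = 16
Q* = 4
Min AC = 96/4 + 20 + 6*4
Min AC = 24 + 20 + 24 = 68

68


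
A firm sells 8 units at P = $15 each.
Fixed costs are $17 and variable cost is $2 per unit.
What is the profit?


Total Revenue = P * Q = 15 * 8 = $120
Total Cost = FC + VC*Q = 17 + 2*8 = $33
Profit = TR - TC = 120 - 33 = $87

$87


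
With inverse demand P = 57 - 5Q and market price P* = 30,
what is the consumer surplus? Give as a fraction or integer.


Maximum willingness to pay (at Q=0): P_max = 57
Quantity demanded at P* = 30:
Q* = (57 - 30)/5 = 27/5
CS = (1/2) * Q* * (P_max - P*)
CS = (1/2) * 27/5 * (57 - 30)
CS = (1/2) * 27/5 * 27 = 729/10

729/10


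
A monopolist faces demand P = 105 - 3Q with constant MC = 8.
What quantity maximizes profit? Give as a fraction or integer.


TR = P*Q = (105 - 3Q)Q = 105Q - 3Q^2
MR = dTR/dQ = 105 - 6Q
Set MR = MC:
105 - 6Q = 8
97 = 6Q
Q* = 97/6 = 97/6

97/6


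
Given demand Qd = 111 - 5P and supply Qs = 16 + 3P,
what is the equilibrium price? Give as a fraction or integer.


At equilibrium, Qd = Qs.
111 - 5P = 16 + 3P
111 - 16 = 5P + 3P
95 = 8P
P* = 95/8 = 95/8

95/8


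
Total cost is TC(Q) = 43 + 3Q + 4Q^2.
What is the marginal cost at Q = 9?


MC = dTC/dQ = 3 + 2*4*Q
At Q = 9:
MC = 3 + 8*9
MC = 3 + 72 = 75

75


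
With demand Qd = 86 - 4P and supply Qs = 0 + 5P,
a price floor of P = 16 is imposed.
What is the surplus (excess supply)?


At P = 16:
Qd = 86 - 4*16 = 22
Qs = 0 + 5*16 = 80
Surplus = Qs - Qd = 80 - 22 = 58

58


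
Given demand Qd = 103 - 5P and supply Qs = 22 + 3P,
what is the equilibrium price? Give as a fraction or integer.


At equilibrium, Qd = Qs.
103 - 5P = 22 + 3P
103 - 22 = 5P + 3P
81 = 8P
P* = 81/8 = 81/8

81/8


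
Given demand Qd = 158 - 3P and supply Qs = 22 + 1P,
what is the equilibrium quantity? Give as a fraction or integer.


First find equilibrium price:
158 - 3P = 22 + 1P
P* = 136/4 = 34
Then substitute into demand:
Q* = 158 - 3 * 34 = 56

56


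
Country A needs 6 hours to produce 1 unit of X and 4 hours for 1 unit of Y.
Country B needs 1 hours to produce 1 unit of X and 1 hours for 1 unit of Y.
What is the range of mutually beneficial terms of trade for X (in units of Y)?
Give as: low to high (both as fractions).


Opportunity cost of X for Country A = hours_X / hours_Y = 6/4 = 3/2 units of Y
Opportunity cost of X for Country B = hours_X / hours_Y = 1/1 = 1 units of Y
Terms of trade must be between the two opportunity costs.
Range: 1 to 3/2

1 to 3/2


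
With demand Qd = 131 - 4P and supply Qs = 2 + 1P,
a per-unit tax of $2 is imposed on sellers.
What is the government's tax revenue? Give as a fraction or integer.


With tax on sellers, new supply: Qs' = 2 + 1(P - 2)
= 0 + 1P
New equilibrium quantity:
Q_new = 131/5
Tax revenue = tax * Q_new = 2 * 131/5 = 262/5

262/5


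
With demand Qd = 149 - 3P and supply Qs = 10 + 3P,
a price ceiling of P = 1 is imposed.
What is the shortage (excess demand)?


At P = 1:
Qd = 149 - 3*1 = 146
Qs = 10 + 3*1 = 13
Shortage = Qd - Qs = 146 - 13 = 133

133


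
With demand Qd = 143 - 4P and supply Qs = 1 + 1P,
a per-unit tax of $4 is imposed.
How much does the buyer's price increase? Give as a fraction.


With a per-unit tax, the buyer's price increase depends on relative slopes.
Supply slope: d = 1, Demand slope: b = 4
Buyer's price increase = d * tax / (b + d)
= 1 * 4 / (4 + 1)
= 4 / 5 = 4/5

4/5


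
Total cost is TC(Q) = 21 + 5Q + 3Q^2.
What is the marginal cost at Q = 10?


MC = dTC/dQ = 5 + 2*3*Q
At Q = 10:
MC = 5 + 6*10
MC = 5 + 60 = 65

65


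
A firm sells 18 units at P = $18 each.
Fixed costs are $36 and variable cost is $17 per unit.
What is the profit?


Total Revenue = P * Q = 18 * 18 = $324
Total Cost = FC + VC*Q = 36 + 17*18 = $342
Profit = TR - TC = 324 - 342 = $-18

$-18


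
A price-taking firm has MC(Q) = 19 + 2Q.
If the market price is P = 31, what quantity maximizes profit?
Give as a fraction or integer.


In perfect competition, profit is maximized where P = MC.
31 = 19 + 2Q
12 = 2Q
Q* = 12/2 = 6

6


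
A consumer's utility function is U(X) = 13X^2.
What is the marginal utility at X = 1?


MU = dU/dX = 13*2*X^(2-1)
MU = 26*X^1
At X = 1:
MU = 26 * 1^1
MU = 26 * 1 = 26

26


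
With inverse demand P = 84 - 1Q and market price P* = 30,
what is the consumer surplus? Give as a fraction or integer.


Maximum willingness to pay (at Q=0): P_max = 84
Quantity demanded at P* = 30:
Q* = (84 - 30)/1 = 54
CS = (1/2) * Q* * (P_max - P*)
CS = (1/2) * 54 * (84 - 30)
CS = (1/2) * 54 * 54 = 1458

1458


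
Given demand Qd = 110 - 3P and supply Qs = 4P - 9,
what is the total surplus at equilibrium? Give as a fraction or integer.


Find equilibrium: 110 - 3P = 4P - 9
110 + 9 = 7P
P* = 119/7 = 17
Q* = 4*17 - 9 = 59
Inverse demand: P = 110/3 - Q/3, so P_max = 110/3
Inverse supply: P = 9/4 + Q/4, so P_min = 9/4
CS = (1/2) * 59 * (110/3 - 17) = 3481/6
PS = (1/2) * 59 * (17 - 9/4) = 3481/8
TS = CS + PS = 3481/6 + 3481/8 = 24367/24

24367/24


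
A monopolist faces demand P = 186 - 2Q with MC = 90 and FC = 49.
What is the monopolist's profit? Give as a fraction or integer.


MR = MC: 186 - 4Q = 90
Q* = 24
P* = 186 - 2*24 = 138
Profit = (P* - MC)*Q* - FC
= (138 - 90)*24 - 49
= 48*24 - 49
= 1152 - 49 = 1103

1103


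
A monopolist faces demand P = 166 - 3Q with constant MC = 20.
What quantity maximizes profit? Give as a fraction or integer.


TR = P*Q = (166 - 3Q)Q = 166Q - 3Q^2
MR = dTR/dQ = 166 - 6Q
Set MR = MC:
166 - 6Q = 20
146 = 6Q
Q* = 146/6 = 73/3

73/3


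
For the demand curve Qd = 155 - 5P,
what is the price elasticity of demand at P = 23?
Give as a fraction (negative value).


dQ/dP = -5
At P = 23: Q = 155 - 5*23 = 40
E = (dQ/dP)(P/Q) = (-5)(23/40) = -23/8

-23/8
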